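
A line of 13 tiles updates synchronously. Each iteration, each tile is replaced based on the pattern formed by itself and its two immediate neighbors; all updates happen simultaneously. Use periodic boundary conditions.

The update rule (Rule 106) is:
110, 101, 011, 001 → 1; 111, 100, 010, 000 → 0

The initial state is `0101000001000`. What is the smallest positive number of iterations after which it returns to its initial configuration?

1010000010000
0100000100001
1000001000010
0000010000101
0000100001010
0001000010100
0010000101000
0100001010000
1000010100000
0000101000001
0001010000010
0010100000100
0101000001000

13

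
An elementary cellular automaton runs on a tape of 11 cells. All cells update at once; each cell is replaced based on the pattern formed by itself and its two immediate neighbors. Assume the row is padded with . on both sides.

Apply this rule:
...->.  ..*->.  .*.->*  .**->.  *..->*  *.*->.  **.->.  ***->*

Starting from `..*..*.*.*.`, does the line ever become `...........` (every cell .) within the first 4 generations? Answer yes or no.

no

generation 1: ..**.*.*.**
generation 2: .....*.*...
generation 3: .....*.**..
generation 4: .....*...*.
generation 4 is .....*...*., still not uniform .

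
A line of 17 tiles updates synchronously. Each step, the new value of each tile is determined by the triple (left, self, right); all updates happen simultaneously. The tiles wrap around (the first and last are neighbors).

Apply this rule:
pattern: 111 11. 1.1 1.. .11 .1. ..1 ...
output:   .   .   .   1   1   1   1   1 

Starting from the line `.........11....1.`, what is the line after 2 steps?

1111111111.111111
...........1.....

...........1.....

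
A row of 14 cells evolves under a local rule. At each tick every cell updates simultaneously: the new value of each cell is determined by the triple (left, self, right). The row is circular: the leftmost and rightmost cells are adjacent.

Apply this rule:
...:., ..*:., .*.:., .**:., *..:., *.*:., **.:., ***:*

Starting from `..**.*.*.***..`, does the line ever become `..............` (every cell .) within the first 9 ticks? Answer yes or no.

yes

..........*...
..............
all cells are . at tick 2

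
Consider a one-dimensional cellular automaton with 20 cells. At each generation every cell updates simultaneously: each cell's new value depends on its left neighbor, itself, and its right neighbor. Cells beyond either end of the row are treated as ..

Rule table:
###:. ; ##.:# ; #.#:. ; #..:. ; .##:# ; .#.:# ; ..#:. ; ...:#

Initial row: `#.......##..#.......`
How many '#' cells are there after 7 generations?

11

#.#####.##..#.######
#.#...#.##..#.#....#
#.#.#.#.##..#.#.##.#
#.#.#.#.##..#.#.##.#  (fixed point — unchanged through generation 7)
count of #: 11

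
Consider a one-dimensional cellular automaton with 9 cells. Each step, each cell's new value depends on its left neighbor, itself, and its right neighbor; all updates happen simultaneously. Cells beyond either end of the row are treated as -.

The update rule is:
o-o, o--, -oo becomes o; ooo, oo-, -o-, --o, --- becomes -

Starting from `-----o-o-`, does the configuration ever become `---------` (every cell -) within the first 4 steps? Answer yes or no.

yes

------o-o
-------o-
--------o
---------
all cells are - at step 4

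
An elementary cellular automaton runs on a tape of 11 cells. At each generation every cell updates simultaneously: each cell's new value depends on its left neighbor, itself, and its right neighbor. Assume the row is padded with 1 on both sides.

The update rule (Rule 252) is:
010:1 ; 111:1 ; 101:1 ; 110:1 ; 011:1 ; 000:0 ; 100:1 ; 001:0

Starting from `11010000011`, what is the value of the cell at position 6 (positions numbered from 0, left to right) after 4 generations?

1

11111000011
11111100011
11111110011
11111111011
position 6 holds 1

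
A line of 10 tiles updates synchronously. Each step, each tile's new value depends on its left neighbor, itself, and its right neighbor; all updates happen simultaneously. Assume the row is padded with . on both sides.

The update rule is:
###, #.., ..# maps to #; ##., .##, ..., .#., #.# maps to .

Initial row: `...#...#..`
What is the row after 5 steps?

step 1: ..#.#.#.#.
step 2: .#.......#
step 3: #.#.....#.
step 4: ...#...#.#
step 5: ..#.#.#...

..#.#.#...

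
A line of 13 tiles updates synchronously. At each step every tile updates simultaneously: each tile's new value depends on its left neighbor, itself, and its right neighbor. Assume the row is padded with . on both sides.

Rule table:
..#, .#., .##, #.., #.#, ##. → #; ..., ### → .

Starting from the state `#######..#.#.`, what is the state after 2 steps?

#.....#######
##...##.....#

##...##.....#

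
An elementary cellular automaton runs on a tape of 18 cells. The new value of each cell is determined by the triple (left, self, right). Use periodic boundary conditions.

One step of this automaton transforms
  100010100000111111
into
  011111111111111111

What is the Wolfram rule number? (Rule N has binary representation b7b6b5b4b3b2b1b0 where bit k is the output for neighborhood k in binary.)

position 13: 111 → 1  (bit 7 = 1)
position 0: 110 → 0  (bit 6 = 0)
position 5: 101 → 1  (bit 5 = 1)
position 1: 100 → 1  (bit 4 = 1)
position 12: 011 → 1  (bit 3 = 1)
position 4: 010 → 1  (bit 2 = 1)
position 3: 001 → 1  (bit 1 = 1)
position 2: 000 → 1  (bit 0 = 1)
bits b7..b0 = 10111111 = 191

191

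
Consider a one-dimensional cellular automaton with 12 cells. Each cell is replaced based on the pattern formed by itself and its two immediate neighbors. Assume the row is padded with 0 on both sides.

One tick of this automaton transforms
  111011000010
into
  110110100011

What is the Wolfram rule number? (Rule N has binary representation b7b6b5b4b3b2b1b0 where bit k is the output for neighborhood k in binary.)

188

position 1: 111 → 1  (bit 7 = 1)
position 2: 110 → 0  (bit 6 = 0)
position 3: 101 → 1  (bit 5 = 1)
position 6: 100 → 1  (bit 4 = 1)
position 0: 011 → 1  (bit 3 = 1)
position 10: 010 → 1  (bit 2 = 1)
position 9: 001 → 0  (bit 1 = 0)
position 7: 000 → 0  (bit 0 = 0)
bits b7..b0 = 10111100 = 188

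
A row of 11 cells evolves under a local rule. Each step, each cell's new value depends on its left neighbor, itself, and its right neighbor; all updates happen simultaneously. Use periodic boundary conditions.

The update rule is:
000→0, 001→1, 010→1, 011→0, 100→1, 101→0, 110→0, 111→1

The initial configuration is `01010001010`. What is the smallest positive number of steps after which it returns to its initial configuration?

step 1: 11011011011
step 2: 10000000001
step 3: 01000000010
step 4: 11100000111
step 5: 11010001011
step 6: 10011011001
step 7: 01100000110
step 8: 10010001001
step 9: 01111011110
step 10: 10110001101
step 11: 00001010000
step 12: 00011011000
step 13: 00100000100
step 14: 01110001110
step 15: 10101010101
step 16: 00101010100
step 17: 01101010110
step 18: 10001010001
step 19: 01011011010
step 20: 11000000011
step 21: 10100000101
step 22: 00110001100
step 23: 01001010010
step 24: 11111011111
step 25: 11110001111
step 26: 11101010111
step 27: 11001010011
step 28: 10111011101
step 29: 00010001000
step 30: 00111011100
step 31: 01010001010

31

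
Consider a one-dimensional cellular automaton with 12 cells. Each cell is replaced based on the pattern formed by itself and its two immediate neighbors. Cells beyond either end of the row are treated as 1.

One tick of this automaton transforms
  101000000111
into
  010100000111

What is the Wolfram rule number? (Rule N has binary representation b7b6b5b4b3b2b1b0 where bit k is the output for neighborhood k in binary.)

184

position 10: 111 → 1  (bit 7 = 1)
position 0: 110 → 0  (bit 6 = 0)
position 1: 101 → 1  (bit 5 = 1)
position 3: 100 → 1  (bit 4 = 1)
position 9: 011 → 1  (bit 3 = 1)
position 2: 010 → 0  (bit 2 = 0)
position 8: 001 → 0  (bit 1 = 0)
position 4: 000 → 0  (bit 0 = 0)
bits b7..b0 = 10111000 = 184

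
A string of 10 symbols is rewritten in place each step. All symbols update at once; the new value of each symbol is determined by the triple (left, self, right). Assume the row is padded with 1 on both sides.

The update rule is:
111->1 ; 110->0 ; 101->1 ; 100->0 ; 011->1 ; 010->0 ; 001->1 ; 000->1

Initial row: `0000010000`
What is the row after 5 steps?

0111100111
1111001111
1110011111
1100111111
1001111111

1001111111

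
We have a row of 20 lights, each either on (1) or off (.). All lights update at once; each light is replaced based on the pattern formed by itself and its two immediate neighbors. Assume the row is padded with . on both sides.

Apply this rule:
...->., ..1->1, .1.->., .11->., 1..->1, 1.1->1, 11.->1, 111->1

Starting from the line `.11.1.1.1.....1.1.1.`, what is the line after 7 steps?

1.1.1.1.11.1.1.1.1.1

1.11.1.1.1...1.1.1.1
.1.11.1.1.1.1.1.1.1.
1.1.11.1.1.1.1.1.1.1
.1.1.11.1.1.1.1.1.1.
1.1.1.11.1.1.1.1.1.1
.1.1.1.11.1.1.1.1.1.
1.1.1.1.11.1.1.1.1.1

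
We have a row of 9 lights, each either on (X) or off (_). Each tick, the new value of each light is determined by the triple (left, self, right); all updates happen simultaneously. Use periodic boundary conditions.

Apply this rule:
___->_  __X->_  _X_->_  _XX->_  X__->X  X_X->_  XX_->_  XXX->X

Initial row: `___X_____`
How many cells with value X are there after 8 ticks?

____X____
_____X___
______X__
_______X_
________X
X________
_X_______
__X______
count of X: 1

1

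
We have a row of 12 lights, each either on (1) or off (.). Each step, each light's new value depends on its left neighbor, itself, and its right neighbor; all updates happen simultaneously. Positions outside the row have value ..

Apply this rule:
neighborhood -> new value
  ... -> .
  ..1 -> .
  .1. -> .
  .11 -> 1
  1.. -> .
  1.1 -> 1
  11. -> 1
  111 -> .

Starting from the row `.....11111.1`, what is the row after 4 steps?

step 1: .....1...11.
step 2: .........11.
step 3: .........11.  (fixed point — unchanged through step 4)

.........11.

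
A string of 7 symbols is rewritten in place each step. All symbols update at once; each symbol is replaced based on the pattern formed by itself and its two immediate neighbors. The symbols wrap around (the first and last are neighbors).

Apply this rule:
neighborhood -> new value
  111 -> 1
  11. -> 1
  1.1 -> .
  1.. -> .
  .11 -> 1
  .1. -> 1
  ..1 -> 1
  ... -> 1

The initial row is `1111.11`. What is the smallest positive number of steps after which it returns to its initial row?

1111.11

1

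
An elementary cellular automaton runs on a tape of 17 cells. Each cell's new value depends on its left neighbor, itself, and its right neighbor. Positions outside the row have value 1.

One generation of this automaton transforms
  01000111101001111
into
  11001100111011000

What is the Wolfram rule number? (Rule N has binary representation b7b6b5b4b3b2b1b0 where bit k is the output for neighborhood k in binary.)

110

position 6: 111 → 0  (bit 7 = 0)
position 8: 110 → 1  (bit 6 = 1)
position 0: 101 → 1  (bit 5 = 1)
position 2: 100 → 0  (bit 4 = 0)
position 5: 011 → 1  (bit 3 = 1)
position 1: 010 → 1  (bit 2 = 1)
position 4: 001 → 1  (bit 1 = 1)
position 3: 000 → 0  (bit 0 = 0)
bits b7..b0 = 01101110 = 110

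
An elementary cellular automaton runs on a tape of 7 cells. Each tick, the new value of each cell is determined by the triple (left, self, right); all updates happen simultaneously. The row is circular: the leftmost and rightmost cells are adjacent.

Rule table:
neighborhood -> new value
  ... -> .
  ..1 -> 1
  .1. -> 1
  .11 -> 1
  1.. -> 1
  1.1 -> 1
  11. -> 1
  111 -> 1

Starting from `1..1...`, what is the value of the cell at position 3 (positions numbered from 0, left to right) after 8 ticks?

11111.1
1111111
1111111  (fixed point — unchanged through tick 8)
position 3 holds 1

1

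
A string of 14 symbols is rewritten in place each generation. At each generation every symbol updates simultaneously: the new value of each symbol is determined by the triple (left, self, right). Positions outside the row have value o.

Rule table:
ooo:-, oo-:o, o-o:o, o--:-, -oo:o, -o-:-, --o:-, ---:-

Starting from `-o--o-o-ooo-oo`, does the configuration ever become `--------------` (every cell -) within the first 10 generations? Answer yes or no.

no

o----o-oo-ooo-
o-----ooooo-oo
o-----o---ooo-
o---------o-oo
o----------oo-
o----------ooo
o----------o--
o-------------
o-------------  (fixed point — unchanged through generation 10)
generation 10 is o-------------, still not uniform -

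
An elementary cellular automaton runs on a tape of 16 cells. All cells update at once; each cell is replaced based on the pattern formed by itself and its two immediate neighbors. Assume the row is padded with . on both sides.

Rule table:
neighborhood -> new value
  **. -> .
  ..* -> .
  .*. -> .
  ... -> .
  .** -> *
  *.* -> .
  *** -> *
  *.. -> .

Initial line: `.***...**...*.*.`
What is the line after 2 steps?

step 1: .**....*........
step 2: .*..............

.*..............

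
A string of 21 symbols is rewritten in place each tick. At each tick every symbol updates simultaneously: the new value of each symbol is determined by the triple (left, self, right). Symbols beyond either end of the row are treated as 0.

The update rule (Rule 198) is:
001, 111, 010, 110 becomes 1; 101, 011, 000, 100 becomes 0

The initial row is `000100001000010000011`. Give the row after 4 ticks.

001100011000110000101
010100101001010001101
110101101011010010101
010100101001010110101

010100101001010110101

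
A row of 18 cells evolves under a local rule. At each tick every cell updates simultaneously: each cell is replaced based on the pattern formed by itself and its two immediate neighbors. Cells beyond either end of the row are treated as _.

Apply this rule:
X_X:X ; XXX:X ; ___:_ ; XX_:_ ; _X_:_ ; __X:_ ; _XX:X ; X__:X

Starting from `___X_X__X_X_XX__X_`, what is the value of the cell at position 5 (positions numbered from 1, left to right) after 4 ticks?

____X_X__X_XX_X__X
_____X_X__XX_X_X__
______X_X_X_X_X_X_
_______X_X_X_X_X_X
position 5 holds _

_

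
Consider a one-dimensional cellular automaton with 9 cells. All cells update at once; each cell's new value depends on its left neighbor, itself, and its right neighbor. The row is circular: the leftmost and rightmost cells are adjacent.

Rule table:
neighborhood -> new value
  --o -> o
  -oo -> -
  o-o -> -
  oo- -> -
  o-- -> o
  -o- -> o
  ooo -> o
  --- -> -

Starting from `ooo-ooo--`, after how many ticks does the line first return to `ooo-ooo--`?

-o---o-oo
-oo-oo---
o-----o--
oo---oooo
o-o-o-ooo
--o-o--oo
ooo-ooo--

7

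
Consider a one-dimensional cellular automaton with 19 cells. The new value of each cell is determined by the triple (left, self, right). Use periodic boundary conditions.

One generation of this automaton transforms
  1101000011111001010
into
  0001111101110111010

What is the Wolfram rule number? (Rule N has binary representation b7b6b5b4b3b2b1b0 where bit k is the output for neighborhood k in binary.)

151

position 9: 111 → 1  (bit 7 = 1)
position 1: 110 → 0  (bit 6 = 0)
position 2: 101 → 0  (bit 5 = 0)
position 4: 100 → 1  (bit 4 = 1)
position 0: 011 → 0  (bit 3 = 0)
position 3: 010 → 1  (bit 2 = 1)
position 7: 001 → 1  (bit 1 = 1)
position 5: 000 → 1  (bit 0 = 1)
bits b7..b0 = 10010111 = 151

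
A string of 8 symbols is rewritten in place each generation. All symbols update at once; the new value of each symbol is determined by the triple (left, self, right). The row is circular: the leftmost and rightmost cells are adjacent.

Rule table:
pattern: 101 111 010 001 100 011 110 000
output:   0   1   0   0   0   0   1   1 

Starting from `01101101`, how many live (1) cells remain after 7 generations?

00100100
10000001
10111100
00011100
11001101
11000100
01010000
count of 1: 2

2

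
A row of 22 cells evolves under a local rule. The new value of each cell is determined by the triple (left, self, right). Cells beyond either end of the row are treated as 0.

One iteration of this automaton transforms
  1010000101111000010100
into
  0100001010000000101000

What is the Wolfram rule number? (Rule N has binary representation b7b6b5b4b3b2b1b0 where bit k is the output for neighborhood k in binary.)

position 10: 111 → 0  (bit 7 = 0)
position 12: 110 → 0  (bit 6 = 0)
position 1: 101 → 1  (bit 5 = 1)
position 3: 100 → 0  (bit 4 = 0)
position 9: 011 → 0  (bit 3 = 0)
position 0: 010 → 0  (bit 2 = 0)
position 6: 001 → 1  (bit 1 = 1)
position 4: 000 → 0  (bit 0 = 0)
bits b7..b0 = 00100010 = 34

34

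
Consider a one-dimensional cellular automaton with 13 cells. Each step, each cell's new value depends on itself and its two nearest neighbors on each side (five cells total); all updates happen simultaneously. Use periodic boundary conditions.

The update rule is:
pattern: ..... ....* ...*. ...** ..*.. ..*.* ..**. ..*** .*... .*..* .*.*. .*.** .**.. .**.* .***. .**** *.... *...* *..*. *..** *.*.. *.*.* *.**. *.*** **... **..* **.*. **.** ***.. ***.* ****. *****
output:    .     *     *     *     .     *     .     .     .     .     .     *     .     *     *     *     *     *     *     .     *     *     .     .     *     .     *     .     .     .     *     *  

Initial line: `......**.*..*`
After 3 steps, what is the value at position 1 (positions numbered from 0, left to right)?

step 1: .*..**.***.*.
step 2: *....*..*.**.
step 3: *.***..***.**
position 1 holds .

.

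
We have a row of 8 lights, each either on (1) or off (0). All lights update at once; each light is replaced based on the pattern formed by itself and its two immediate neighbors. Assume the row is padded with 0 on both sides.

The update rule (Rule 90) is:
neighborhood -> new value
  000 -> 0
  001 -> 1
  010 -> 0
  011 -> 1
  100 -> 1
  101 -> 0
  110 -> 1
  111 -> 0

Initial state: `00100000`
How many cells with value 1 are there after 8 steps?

step 1: 01010000
step 2: 10001000
step 3: 01010100
step 4: 10000010
step 5: 01000101
step 6: 10101000
step 7: 00000100
step 8: 00001010
count of 1: 2

2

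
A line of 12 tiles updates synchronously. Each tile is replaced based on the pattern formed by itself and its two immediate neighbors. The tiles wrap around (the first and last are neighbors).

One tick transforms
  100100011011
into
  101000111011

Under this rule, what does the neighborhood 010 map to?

0

At position 3 the neighborhood is 010; the next row has 0 there.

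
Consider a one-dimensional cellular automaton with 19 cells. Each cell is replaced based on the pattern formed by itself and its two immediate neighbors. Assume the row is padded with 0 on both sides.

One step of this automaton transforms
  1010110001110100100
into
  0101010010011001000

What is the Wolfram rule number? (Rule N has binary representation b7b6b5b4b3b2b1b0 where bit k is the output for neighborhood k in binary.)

98

position 10: 111 → 0  (bit 7 = 0)
position 5: 110 → 1  (bit 6 = 1)
position 1: 101 → 1  (bit 5 = 1)
position 6: 100 → 0  (bit 4 = 0)
position 4: 011 → 0  (bit 3 = 0)
position 0: 010 → 0  (bit 2 = 0)
position 8: 001 → 1  (bit 1 = 1)
position 7: 000 → 0  (bit 0 = 0)
bits b7..b0 = 01100010 = 98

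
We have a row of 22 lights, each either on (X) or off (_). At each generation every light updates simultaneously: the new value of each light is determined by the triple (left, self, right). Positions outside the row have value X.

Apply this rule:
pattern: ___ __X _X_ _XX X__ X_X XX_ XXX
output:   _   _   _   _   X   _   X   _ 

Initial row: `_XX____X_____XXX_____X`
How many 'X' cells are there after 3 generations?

7

__XX____X______XX_____
X__XX____X______XX____
XX__XX____X______XX___
count of X: 7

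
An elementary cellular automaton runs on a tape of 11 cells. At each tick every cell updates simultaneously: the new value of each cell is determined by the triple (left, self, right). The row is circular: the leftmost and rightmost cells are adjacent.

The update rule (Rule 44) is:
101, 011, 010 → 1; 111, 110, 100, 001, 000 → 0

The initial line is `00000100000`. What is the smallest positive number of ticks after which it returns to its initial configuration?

tick 1: 00000100000

1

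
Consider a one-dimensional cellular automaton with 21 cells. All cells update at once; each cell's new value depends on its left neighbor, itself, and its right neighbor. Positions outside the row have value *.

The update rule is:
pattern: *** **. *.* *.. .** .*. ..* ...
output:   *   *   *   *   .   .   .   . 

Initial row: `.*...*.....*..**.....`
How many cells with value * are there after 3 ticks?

*.*...*.....*..**....
**.*...*.....*..**...
***.*...*.....*..**..
count of *: 8

8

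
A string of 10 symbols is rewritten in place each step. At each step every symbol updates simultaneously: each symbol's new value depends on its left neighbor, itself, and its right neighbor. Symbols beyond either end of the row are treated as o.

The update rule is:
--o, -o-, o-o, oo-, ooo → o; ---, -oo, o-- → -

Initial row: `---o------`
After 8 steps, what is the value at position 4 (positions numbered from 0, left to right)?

--oo-----o
-o-o----o-
oooo---ooo
oooo--o-oo
oooo-ooo-o
ooooo-ooo-
oooooo-ooo
ooooooo-oo
position 4 holds o

o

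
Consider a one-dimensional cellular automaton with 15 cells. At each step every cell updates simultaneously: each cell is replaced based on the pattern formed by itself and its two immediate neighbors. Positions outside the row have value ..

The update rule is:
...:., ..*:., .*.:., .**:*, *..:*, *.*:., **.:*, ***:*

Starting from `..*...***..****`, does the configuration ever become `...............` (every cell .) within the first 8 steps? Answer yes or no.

no

...*..****.****
....*.****.****
......****.****
......****.****  (fixed point — unchanged through step 8)
step 8 is ......****.****, still not uniform .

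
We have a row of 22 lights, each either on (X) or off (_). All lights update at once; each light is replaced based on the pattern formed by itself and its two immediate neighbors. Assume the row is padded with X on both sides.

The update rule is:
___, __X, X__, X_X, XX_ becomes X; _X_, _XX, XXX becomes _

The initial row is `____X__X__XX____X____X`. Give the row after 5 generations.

XX_XX_XX_XXXXX_XXXX___

generation 1: XXXX_XX_XX_XXXXX_XXXX_
generation 2: ___XX_XX_XX____XX___XX
generation 3: XXX_XX_XX_XXXXX_XXXX__
generation 4: __XX_XX_XX____XX___XXX
generation 5: XX_XX_XX_XXXXX_XXXX___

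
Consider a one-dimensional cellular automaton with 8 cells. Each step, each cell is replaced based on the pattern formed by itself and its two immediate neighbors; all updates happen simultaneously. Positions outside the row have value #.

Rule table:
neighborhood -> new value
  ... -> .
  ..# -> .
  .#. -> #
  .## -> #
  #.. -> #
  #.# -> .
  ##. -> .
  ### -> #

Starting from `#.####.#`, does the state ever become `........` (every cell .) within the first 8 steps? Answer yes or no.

no

..###..#
#.##.#.#
..#..#.#
#.##.#.#  (repeats step 2; period 2)
step 8: #.##.#.#
step 8 is #.##.#.#, still not uniform .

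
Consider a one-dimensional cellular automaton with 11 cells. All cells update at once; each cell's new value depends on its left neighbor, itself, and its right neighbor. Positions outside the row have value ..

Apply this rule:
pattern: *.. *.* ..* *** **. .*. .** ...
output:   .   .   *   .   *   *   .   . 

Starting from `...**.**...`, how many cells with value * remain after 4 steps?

5

..*.*..*...
.**.*.**...
*.*.*..*...
*.*.*.**...
count of *: 5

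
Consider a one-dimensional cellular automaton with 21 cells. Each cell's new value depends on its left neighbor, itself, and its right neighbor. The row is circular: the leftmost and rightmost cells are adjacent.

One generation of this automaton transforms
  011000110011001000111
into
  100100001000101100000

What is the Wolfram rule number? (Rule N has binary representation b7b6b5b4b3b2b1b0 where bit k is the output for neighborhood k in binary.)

52

position 19: 111 → 0  (bit 7 = 0)
position 2: 110 → 0  (bit 6 = 0)
position 0: 101 → 1  (bit 5 = 1)
position 3: 100 → 1  (bit 4 = 1)
position 1: 011 → 0  (bit 3 = 0)
position 14: 010 → 1  (bit 2 = 1)
position 5: 001 → 0  (bit 1 = 0)
position 4: 000 → 0  (bit 0 = 0)
bits b7..b0 = 00110100 = 52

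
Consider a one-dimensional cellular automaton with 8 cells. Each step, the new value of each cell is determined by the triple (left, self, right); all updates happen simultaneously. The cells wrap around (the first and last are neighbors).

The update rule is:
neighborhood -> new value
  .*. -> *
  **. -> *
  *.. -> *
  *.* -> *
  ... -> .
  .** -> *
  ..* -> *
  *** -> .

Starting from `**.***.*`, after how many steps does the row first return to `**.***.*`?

2

.***.***
**.***.*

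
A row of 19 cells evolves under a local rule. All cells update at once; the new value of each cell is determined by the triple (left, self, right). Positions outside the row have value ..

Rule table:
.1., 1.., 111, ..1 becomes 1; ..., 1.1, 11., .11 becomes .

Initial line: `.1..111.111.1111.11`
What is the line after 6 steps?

1111.1...1...11....
.11..11.111.1..1...
1..11....1..11111..
111..1..1111.111.1.
.1.11111.11...1..11
11..111....1.1111..

11..111....1.1111..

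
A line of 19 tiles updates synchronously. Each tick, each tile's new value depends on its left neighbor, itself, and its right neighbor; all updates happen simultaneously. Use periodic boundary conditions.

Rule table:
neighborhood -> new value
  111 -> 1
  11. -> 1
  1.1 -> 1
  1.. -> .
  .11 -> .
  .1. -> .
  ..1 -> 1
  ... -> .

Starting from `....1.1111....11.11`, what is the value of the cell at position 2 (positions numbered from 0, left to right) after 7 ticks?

.

tick 1: ...1.1.111...1.11.1
tick 2: ..1.1.1.11..1.1.11.
tick 3: .1.1.1.1.1.1.1.1.1.
tick 4: 1.1.1.1.1.1.1.1.1..
tick 5: .1.1.1.1.1.1.1.1..1
tick 6: 1.1.1.1.1.1.1.1..1.
tick 7: .1.1.1.1.1.1.1..1.1
position 2 holds .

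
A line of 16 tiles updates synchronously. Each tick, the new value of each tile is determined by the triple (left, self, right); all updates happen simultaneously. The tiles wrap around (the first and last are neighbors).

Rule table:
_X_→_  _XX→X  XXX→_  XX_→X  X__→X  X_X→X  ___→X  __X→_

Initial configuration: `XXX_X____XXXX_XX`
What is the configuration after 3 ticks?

tick 1: __XX_XXX_X__XXX_
tick 2: X_XXXX_XX_X_X_XX
tick 3: XXX__XXXXX_X_XX_

XXX__XXXXX_X_XX_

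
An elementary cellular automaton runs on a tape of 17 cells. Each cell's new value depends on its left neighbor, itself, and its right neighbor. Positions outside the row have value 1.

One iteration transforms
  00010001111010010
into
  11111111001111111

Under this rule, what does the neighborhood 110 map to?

1

At position 10 the neighborhood is 110; the next row has 1 there.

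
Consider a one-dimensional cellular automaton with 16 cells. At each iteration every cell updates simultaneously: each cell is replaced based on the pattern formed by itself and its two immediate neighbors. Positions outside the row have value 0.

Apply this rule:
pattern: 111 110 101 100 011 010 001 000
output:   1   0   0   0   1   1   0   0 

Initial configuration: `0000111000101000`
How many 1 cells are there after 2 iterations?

iteration 1: 0000110000101000
iteration 2: 0000100000101000
count of 1: 3

3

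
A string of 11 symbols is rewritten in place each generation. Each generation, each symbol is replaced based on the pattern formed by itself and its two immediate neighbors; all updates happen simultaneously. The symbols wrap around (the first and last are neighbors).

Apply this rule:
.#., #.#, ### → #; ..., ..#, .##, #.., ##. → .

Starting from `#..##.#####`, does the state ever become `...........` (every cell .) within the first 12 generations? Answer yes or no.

.....#.####
.....##.##.
.......#...
.......#...  (fixed point — unchanged through generation 12)
generation 12 is .......#..., still not uniform .

no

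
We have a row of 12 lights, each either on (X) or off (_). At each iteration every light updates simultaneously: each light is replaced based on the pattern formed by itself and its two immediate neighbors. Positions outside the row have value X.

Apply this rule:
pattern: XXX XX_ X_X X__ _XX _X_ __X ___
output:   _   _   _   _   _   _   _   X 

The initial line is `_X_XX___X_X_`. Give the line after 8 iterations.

______X_____
_XXXX___XXX_
______X_____  (repeats iteration 1; period 2)
iteration 8: _XXXX___XXX_

_XXXX___XXX_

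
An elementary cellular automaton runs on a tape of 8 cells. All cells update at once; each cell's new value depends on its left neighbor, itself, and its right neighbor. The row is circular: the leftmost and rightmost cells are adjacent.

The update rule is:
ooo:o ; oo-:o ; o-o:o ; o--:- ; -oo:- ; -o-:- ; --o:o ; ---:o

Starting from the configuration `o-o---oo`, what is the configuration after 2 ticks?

oo-o-oo-

oo--oo-o
oo-o-oo-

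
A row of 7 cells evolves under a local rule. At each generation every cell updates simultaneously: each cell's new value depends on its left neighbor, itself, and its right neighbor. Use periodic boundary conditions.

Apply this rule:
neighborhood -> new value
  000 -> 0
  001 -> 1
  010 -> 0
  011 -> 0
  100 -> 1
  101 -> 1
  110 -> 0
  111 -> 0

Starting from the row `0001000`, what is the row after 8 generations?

0010100
0101010
1010101
0101010  (repeats generation 2; period 2)
generation 8: 0101010

0101010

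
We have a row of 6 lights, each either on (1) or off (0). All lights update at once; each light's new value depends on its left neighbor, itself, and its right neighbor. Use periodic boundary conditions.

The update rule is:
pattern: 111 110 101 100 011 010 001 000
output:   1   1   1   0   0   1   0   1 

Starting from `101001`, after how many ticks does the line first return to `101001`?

111000
011010
001110
100110
100011
101001

6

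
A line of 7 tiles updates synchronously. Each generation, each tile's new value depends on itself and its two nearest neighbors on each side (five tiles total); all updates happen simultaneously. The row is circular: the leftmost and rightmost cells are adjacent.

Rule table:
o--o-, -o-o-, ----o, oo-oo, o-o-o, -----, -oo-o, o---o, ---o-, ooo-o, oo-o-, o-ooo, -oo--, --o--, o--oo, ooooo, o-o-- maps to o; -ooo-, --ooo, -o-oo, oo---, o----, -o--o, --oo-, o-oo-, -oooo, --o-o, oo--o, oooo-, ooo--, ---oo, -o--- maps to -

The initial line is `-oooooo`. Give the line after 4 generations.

oo-oo-o
-oo-ooo
o-ooo-o
ooo-oo-

ooo-oo-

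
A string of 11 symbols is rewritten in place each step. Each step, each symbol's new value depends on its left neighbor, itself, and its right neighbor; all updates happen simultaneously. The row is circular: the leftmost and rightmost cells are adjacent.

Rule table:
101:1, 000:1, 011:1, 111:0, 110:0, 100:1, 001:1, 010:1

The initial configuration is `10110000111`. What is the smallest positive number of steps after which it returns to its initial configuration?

22

step 1: 01101111100
step 2: 11011000011
step 3: 00110111110
step 4: 11101100001
step 5: 00011011111
step 6: 11110110000
step 7: 10001101111
step 8: 01111011000
step 9: 11000110111
step 10: 00111101100
step 11: 11100011011
step 12: 00011110110
step 13: 11110001101
step 14: 00001111011
step 15: 11111000110
step 16: 10000111101
step 17: 01111100011
step 18: 11000011110
step 19: 10111110001
step 20: 01100001111
step 21: 11011111000
step 22: 10110000111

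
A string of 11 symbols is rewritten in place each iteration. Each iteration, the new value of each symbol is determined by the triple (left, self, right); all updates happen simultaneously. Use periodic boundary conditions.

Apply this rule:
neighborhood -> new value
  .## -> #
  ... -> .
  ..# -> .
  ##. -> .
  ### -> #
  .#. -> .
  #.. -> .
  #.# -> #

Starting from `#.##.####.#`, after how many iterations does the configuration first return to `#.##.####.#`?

11

iteration 1: .##.####.##
iteration 2: ##.####.##.
iteration 3: #.####.##.#
iteration 4: .####.##.##
iteration 5: ####.##.##.
iteration 6: ###.##.##.#
iteration 7: ##.##.##.##
iteration 8: #.##.##.###
iteration 9: .##.##.####
iteration 10: ##.##.####.
iteration 11: #.##.####.#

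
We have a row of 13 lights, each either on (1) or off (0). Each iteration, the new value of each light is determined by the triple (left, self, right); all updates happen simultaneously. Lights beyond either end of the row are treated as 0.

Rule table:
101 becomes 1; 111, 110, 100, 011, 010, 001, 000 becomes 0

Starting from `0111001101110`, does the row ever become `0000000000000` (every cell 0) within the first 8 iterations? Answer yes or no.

yes

0000000010000
0000000000000
all cells are 0 at iteration 2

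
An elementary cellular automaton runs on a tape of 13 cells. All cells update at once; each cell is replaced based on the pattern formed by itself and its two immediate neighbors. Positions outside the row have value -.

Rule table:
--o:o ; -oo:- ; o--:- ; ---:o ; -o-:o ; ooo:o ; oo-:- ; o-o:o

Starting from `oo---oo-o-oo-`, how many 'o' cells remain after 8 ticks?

7

---oo--ooo---
ooo---o-o--oo
-o--ooooo-o--
oo-o-ooo-oo-o
--ooo-o-o--oo
oo-o-oooo-o--
--ooo-oo-oo-o
oo-o-o--o--oo
count of o: 7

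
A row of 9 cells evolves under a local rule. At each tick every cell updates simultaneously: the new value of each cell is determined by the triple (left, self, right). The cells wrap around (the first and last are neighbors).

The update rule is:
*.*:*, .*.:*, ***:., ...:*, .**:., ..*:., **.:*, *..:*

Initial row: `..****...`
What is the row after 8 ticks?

*....****
****.....
...*****.
**.....**
.*****...
.....****
****....*
...****..

...****..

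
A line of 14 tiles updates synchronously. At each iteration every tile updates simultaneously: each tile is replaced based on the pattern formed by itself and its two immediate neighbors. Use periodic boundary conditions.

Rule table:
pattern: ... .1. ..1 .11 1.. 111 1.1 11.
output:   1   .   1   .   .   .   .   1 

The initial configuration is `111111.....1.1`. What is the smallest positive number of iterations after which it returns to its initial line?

iteration 1: .....1.1111...
iteration 2: 11111.....1.11
iteration 3: ....1.1111....
iteration 4: 1111.....1.111
iteration 5: ...1.1111.....
iteration 6: 111.....1.1111
iteration 7: ..1.1111......
iteration 8: 11.....1.11111
iteration 9: .1.1111.......
iteration 10: 1.....1.111111
iteration 11: 1.1111........
iteration 12: .....1.1111111
iteration 13: .1111........1
iteration 14: ....1.1111111.
iteration 15: 1111........1.
iteration 16: ...1.1111111..
iteration 17: 111........1.1
iteration 18: ..1.1111111...
iteration 19: 11........1.11
iteration 20: .1.1111111....
iteration 21: 1........1.111
iteration 22: 1.1111111.....
iteration 23: ........1.1111
iteration 24: .1111111.....1
iteration 25: .......1.1111.
iteration 26: 1111111.....1.
iteration 27: ......1.1111..
iteration 28: 111111.....1.1

28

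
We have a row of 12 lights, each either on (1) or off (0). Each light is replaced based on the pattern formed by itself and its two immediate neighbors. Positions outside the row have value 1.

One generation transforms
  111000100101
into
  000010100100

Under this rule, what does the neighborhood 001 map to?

At position 5 the neighborhood is 001; the next row has 0 there.

0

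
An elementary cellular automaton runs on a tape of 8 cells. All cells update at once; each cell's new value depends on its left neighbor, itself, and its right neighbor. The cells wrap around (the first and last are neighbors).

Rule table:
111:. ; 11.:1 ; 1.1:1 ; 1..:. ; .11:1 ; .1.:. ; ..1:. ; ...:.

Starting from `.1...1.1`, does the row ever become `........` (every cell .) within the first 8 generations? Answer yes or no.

yes

generation 1: 1.....1.
generation 2: .......1
generation 3: ........
all cells are . at generation 3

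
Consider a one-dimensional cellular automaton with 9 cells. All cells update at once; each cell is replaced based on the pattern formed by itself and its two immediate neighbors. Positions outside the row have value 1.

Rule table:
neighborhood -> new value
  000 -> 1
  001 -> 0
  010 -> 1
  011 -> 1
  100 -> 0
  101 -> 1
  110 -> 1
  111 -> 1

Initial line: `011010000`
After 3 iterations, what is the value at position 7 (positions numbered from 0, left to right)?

iteration 1: 111110110
iteration 2: 111111111
iteration 3: 111111111
position 7 holds 1

1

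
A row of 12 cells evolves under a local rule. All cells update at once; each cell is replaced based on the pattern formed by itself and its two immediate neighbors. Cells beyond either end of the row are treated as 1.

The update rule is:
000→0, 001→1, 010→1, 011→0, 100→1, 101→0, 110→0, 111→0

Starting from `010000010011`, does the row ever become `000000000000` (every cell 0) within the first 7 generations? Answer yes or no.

no

generation 1: 011000111100
generation 2: 000101000011
generation 3: 101101100100
generation 4: 000000011111
generation 5: 100000100000
generation 6: 010001110001
generation 7: 011010001010
generation 7 is 011010001010, still not uniform 0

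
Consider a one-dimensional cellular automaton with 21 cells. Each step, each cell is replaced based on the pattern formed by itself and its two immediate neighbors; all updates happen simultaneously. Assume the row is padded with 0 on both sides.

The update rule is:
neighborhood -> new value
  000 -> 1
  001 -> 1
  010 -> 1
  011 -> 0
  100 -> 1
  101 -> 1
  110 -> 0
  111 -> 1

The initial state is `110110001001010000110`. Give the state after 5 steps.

001001111111111111001
111110111111111110111
011101011111111101010
101011101111111011111
111101010111110101110

111101010111110101110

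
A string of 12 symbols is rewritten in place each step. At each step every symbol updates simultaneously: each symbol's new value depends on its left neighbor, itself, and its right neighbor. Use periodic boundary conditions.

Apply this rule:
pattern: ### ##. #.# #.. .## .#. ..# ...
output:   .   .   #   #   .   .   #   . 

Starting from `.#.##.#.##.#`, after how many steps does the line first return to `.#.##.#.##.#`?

2

#.#..#.#..#.
.#.##.#.##.#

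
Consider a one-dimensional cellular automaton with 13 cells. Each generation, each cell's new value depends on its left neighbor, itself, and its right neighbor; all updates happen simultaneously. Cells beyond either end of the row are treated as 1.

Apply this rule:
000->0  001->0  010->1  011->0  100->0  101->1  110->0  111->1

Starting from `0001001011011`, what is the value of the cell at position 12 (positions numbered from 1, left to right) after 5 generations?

0001001100101
0001000000110
0001000000001
0001000000000
0001000000000
position 12 holds 0

0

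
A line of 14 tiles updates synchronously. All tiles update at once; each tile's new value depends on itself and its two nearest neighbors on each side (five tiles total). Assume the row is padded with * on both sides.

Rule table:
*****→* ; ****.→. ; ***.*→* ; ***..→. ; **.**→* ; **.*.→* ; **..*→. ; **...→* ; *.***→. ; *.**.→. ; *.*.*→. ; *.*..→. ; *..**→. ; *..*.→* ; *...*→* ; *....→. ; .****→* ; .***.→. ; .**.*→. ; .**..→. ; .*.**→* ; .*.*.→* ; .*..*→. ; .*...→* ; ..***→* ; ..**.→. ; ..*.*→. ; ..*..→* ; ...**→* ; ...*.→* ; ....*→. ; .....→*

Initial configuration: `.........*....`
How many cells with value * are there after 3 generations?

7

*.*****.***..*
**.**.**.....*
.**..*..*.*.**
count of *: 7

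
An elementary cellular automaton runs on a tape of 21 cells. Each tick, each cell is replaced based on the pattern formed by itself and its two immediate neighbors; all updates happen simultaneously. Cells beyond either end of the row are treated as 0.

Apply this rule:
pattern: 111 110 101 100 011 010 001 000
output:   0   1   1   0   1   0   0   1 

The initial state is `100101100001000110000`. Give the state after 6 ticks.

000011101100010110111
111010111101001111101
101101100110001000110
011111100110100010110
010000100111001001110
000110000101000001010

000110000101000001010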